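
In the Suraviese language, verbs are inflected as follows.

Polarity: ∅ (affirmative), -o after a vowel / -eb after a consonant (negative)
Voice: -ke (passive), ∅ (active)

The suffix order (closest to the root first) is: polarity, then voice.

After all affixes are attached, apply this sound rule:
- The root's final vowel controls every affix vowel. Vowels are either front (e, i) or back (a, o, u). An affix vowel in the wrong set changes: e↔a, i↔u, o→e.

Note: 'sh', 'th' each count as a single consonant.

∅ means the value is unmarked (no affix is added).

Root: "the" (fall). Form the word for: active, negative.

Attach polarity negative -o (after vowel 'e') → theo.
voice = active: zero marking, form stays theo.
Apply vowel harmony: theo → thee.

thee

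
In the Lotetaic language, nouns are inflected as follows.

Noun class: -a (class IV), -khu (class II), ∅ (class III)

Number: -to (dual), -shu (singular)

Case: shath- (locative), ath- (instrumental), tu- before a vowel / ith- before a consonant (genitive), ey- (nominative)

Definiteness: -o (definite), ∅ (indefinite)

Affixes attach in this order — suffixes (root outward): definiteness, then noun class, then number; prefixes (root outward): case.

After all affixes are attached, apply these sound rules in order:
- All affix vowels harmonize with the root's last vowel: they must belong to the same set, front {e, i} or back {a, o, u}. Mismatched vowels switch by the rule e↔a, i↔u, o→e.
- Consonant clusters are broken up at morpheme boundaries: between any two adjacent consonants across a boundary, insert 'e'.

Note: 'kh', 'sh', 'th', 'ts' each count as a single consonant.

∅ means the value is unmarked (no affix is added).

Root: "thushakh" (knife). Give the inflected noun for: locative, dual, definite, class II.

shathethushakhokhuto

Attach case locative shath- → shaththushakh.
Attach definiteness definite -o → shaththushakho.
Attach noun class class II -khu → shaththushakhokhu.
Attach number dual -to → shaththushakhokhuto.
Vowel harmony: no change.
Apply epenthesis: shaththushakhokhuto → shathethushakhokhuto.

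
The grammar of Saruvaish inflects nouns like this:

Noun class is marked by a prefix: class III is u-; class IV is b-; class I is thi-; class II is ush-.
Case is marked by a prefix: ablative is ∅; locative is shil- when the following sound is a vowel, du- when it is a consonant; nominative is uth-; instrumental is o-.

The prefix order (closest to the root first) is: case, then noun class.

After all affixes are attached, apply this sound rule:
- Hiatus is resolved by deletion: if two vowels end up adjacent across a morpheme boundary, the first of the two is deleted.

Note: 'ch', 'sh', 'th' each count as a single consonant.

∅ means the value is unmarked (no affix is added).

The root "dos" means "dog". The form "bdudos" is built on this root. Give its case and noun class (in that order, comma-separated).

Segment: b-du-dos.
case: shil/du- → locative.
noun class: b- → class IV.

locative, class IV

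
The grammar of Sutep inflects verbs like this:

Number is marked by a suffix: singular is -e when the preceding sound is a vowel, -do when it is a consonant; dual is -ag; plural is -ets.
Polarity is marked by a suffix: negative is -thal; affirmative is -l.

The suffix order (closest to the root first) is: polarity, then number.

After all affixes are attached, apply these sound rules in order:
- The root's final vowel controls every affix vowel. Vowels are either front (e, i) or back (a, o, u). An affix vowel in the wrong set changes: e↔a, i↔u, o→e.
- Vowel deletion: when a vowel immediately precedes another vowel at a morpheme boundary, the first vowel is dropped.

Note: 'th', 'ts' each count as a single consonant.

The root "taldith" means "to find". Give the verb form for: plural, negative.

Attach polarity negative -thal → taldiththal.
Attach number plural -ets → taldiththalets.
Apply vowel harmony: taldiththalets → taldiththelets.
Vowel deletion: no change.

taldiththelets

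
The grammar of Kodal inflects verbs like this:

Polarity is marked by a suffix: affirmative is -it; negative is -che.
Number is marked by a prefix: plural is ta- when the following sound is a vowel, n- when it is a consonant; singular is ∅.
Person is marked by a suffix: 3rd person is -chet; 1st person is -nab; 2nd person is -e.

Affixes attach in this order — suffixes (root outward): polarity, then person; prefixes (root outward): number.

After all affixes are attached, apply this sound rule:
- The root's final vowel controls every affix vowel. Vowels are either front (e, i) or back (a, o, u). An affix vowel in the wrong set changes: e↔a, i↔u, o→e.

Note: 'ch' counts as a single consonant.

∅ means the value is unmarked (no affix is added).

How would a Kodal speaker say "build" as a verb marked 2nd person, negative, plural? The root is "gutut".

ngututchaa

Attach number plural n- (before consonant 'g') → ngutut.
Attach polarity negative -che → ngututche.
Attach person 2nd person -e → ngututchee.
Apply vowel harmony: ngututchee → ngututchaa.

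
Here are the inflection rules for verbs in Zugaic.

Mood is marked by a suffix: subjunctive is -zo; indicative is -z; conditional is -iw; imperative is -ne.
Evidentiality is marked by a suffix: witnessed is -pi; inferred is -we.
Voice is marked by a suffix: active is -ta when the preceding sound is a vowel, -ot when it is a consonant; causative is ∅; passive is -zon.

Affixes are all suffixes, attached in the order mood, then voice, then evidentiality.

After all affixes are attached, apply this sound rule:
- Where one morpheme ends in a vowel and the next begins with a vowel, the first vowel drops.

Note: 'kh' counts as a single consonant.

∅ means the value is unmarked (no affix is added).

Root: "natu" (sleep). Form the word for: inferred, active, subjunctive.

Attach mood subjunctive -zo → natuzo.
Attach voice active -ta (after vowel 'o') → natuzota.
Attach evidentiality inferred -we → natuzotawe.
Vowel deletion: no change.

natuzotawe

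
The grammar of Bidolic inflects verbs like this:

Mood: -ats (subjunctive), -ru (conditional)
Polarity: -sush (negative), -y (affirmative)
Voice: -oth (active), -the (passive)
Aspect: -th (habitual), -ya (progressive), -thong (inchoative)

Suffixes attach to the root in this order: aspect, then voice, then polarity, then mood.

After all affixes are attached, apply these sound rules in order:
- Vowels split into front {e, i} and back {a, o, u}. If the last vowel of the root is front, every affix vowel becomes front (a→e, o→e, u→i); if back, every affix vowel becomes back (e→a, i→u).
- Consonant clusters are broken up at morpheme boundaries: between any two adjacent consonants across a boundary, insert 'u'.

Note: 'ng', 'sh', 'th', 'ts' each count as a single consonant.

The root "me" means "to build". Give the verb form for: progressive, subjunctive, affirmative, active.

meyeethuyets

Attach aspect progressive -ya → meya.
Attach voice active -oth → meyaoth.
Attach polarity affirmative -y → meyaothy.
Attach mood subjunctive -ats → meyaothyats.
Apply vowel harmony: meyaothyats → meyeethyets.
Apply epenthesis: meyeethyets → meyeethuyets.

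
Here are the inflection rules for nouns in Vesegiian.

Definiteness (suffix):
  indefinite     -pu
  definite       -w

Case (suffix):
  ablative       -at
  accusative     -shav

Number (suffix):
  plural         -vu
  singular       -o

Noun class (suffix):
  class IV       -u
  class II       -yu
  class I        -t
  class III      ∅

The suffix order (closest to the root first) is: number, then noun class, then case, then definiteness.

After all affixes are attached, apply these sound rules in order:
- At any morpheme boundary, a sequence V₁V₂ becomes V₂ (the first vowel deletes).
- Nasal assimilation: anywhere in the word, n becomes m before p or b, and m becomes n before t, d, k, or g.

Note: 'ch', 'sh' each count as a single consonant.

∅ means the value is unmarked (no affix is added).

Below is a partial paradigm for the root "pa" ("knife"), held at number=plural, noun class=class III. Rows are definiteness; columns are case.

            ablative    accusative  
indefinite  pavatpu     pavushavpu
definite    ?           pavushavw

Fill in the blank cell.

pavatw

Attach number plural -vu → pavu.
noun class = class III: zero marking, form stays pavu.
Attach case ablative -at → pavuat.
Attach definiteness definite -w → pavuatw.
Apply vowel deletion: pavuatw → pavatw.
Nasal assimilation: no change.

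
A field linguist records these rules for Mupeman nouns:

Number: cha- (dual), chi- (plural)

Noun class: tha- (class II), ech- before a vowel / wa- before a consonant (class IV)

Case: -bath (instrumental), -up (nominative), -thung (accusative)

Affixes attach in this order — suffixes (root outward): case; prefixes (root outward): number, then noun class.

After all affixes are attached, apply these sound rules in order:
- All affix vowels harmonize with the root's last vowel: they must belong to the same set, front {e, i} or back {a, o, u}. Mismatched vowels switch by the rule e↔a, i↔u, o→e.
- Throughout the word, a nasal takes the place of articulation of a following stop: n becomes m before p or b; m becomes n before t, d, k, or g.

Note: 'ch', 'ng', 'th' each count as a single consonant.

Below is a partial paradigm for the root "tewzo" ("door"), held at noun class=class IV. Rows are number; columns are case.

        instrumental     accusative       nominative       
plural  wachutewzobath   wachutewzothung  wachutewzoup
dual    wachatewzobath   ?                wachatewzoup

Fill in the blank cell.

Attach number dual cha- → chatewzo.
Attach noun class class IV wa- (before consonant 'ch') → wachatewzo.
Attach case accusative -thung → wachatewzothung.
Vowel harmony: no change.
Nasal assimilation: no change.

wachatewzothung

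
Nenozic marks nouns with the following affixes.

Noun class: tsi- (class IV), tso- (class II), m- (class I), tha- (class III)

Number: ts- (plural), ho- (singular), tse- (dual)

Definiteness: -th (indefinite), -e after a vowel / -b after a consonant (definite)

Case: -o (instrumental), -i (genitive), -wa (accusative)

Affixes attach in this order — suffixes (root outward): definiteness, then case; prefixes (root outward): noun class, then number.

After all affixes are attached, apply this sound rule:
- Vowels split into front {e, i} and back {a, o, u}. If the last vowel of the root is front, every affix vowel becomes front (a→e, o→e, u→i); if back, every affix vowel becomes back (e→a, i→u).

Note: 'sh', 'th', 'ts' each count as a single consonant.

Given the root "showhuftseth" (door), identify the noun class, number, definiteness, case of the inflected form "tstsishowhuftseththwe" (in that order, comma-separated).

class IV, plural, indefinite, accusative

Segment: ts-tsi-showhuftseth-th-wa.
noun class: tsi- → class IV.
number: ts- → plural.
definiteness: -th → indefinite.
case: -wa → accusative.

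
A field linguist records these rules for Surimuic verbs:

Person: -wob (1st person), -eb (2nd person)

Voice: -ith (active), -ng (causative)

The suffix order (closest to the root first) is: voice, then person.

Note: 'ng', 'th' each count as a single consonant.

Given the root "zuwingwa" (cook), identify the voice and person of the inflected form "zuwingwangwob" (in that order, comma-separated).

Segment: zuwingwa-ng-wob.
voice: -ng → causative.
person: -wob → 1st person.

causative, 1st person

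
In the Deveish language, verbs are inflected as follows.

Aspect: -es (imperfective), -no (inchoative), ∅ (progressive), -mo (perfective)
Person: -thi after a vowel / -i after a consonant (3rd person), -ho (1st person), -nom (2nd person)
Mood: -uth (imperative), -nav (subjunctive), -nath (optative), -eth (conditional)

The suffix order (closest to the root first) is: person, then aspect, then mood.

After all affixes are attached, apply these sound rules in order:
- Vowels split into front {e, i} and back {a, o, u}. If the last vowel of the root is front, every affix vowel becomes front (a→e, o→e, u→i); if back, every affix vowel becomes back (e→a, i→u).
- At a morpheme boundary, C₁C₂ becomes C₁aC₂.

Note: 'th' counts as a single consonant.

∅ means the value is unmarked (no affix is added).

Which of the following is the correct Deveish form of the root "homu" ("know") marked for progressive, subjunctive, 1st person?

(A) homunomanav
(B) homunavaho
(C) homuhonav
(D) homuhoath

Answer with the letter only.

Attach person 1st person -ho → homuho.
aspect = progressive: zero marking, form stays homuho.
Attach mood subjunctive -nav → homuhonav.
Vowel harmony: no change.
Epenthesis: no change.
So the correct form is homuhonav, option (C).
(B) homunavaho is wrong: it has the affixes in the wrong order.
(A) homunomanav is wrong: it uses 2nd person instead of 1st person for person.
(D) homuhoath is wrong: it uses conditional instead of subjunctive for mood.

C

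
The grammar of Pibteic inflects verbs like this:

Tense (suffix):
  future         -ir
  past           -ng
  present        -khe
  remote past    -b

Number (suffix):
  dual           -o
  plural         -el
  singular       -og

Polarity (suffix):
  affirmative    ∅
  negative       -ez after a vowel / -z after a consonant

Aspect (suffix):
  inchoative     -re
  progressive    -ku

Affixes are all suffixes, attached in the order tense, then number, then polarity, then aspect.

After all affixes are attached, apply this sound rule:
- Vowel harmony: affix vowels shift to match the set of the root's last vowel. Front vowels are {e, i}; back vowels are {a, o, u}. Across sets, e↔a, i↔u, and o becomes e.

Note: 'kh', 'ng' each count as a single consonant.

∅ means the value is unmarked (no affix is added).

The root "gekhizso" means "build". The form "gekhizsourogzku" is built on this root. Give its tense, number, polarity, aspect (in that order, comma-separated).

Segment: gekhizso-ir-og-z-ku.
tense: -ir → future.
number: -og → singular.
polarity: -ez/z → negative.
aspect: -ku → progressive.

future, singular, negative, progressive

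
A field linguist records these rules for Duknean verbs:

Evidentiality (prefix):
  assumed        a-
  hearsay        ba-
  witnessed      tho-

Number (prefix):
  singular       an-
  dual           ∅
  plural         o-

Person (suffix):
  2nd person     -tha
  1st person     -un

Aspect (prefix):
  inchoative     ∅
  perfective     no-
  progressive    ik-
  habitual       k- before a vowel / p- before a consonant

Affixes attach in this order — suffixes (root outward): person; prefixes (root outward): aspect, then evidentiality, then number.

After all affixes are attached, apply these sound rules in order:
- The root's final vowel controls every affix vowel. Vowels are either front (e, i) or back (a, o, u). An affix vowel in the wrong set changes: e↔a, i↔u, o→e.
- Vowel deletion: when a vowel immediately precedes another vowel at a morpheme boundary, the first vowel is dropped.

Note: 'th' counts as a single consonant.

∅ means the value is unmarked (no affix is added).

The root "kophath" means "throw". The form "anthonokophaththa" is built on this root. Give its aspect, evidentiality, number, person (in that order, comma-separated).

perfective, witnessed, singular, 2nd person

Segment: an-tho-no-kophath-tha.
aspect: no- → perfective.
evidentiality: tho- → witnessed.
number: an- → singular.
person: -tha → 2nd person.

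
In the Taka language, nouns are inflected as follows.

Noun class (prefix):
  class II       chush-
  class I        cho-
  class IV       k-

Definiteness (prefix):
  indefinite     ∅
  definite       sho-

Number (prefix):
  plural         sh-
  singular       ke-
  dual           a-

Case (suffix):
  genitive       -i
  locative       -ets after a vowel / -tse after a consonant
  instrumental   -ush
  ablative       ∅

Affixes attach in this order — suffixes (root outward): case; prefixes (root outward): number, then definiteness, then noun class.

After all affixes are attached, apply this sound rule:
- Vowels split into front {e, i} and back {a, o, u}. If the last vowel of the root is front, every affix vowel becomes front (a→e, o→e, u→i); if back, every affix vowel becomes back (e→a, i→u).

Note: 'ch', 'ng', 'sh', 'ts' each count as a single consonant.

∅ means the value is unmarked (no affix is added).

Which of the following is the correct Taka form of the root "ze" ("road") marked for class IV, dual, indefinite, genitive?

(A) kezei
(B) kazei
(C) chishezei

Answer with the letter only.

Attach number dual a- → aze.
definiteness = indefinite: zero marking, form stays aze.
Attach noun class class IV k- → kaze.
Attach case genitive -i → kazei.
Apply vowel harmony: kazei → kezei.
So the correct form is kezei, option (A).
(B) kazei is wrong: it fails to apply the sound rule(s).
(C) chishezei is wrong: it uses class II instead of class IV for noun class.

A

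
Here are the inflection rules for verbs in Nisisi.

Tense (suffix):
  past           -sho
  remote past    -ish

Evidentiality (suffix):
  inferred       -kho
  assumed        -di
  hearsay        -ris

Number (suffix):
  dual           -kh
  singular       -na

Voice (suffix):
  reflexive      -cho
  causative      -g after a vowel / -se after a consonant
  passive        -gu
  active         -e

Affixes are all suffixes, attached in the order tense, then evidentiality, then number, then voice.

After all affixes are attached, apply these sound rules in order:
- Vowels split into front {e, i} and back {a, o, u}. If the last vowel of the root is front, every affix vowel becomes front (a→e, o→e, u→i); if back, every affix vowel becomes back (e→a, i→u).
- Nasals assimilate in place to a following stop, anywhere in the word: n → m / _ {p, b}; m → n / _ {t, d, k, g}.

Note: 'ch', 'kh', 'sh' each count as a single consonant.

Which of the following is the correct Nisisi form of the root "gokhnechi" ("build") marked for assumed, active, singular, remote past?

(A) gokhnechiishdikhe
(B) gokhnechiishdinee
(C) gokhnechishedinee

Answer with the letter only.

B

Attach tense remote past -ish → gokhnechiish.
Attach evidentiality assumed -di → gokhnechiishdi.
Attach number singular -na → gokhnechiishdina.
Attach voice active -e → gokhnechiishdinae.
Apply vowel harmony: gokhnechiishdinae → gokhnechiishdinee.
Nasal assimilation: no change.
So the correct form is gokhnechiishdinee, option (B).
(C) gokhnechishedinee is wrong: it uses past instead of remote past for tense.
(A) gokhnechiishdikhe is wrong: it uses dual instead of singular for number.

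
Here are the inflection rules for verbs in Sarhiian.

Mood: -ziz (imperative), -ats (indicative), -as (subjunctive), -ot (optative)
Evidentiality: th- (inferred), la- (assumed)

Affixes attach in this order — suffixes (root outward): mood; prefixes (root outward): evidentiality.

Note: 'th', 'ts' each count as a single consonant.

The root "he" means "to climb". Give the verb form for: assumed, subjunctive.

Attach evidentiality assumed la- → lahe.
Attach mood subjunctive -as → laheas.

laheas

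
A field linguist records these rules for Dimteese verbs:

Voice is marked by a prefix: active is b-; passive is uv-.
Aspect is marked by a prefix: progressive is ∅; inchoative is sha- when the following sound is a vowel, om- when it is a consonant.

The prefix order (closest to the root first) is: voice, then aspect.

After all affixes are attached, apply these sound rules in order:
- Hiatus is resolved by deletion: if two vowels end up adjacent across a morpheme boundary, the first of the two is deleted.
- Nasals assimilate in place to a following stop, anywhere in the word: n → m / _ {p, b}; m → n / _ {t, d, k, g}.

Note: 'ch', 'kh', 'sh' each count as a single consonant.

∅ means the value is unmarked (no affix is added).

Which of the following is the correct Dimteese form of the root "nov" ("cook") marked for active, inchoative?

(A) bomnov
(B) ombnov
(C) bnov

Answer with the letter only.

Attach voice active b- → bnov.
Attach aspect inchoative om- (before consonant 'b') → ombnov.
Vowel deletion: no change.
Nasal assimilation: no change.
So the correct form is ombnov, option (B).
(C) bnov is wrong: it uses progressive instead of inchoative for aspect.
(A) bomnov is wrong: it has the affixes in the wrong order.

B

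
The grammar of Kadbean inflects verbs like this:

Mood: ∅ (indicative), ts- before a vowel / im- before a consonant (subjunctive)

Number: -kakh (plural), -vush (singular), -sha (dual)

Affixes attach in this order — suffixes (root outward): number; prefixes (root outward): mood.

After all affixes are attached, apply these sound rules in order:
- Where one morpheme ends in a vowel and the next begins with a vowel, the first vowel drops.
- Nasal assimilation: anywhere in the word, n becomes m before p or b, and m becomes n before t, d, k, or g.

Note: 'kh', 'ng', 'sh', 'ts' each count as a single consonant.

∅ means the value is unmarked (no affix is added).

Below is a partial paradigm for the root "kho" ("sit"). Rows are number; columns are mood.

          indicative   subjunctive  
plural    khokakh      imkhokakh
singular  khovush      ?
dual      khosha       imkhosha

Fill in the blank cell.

Attach number singular -vush → khovush.
Attach mood subjunctive im- (before consonant 'kh') → imkhovush.
Vowel deletion: no change.
Nasal assimilation: no change.

imkhovush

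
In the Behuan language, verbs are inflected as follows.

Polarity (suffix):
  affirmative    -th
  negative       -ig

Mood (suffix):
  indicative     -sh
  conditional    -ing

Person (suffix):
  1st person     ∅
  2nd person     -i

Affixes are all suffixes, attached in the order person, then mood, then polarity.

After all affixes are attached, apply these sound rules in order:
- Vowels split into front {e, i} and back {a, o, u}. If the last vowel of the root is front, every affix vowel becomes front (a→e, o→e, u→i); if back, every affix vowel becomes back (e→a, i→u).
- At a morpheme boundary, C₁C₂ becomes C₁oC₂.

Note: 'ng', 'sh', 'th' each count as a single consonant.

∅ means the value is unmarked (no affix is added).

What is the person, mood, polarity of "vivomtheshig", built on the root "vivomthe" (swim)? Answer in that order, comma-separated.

1st person, indicative, negative

Segment: vivomthe-sh-ig.
person: ∅ → 1st person.
mood: -sh → indicative.
polarity: -ig → negative.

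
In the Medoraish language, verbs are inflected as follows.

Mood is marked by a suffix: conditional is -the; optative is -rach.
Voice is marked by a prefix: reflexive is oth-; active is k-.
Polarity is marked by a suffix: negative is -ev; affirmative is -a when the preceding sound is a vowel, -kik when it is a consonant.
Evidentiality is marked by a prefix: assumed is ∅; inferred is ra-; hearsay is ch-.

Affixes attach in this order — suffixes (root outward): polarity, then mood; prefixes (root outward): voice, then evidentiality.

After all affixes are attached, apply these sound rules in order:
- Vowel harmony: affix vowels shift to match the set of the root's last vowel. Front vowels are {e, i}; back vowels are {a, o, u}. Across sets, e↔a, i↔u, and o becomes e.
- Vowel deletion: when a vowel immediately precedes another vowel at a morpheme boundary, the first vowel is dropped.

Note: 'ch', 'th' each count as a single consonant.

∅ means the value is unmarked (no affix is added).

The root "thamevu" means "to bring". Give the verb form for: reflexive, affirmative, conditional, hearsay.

choththamevatha

Attach voice reflexive oth- → oththamevu.
Attach polarity affirmative -a (after vowel 'u') → oththamevua.
Attach mood conditional -the → oththamevuathe.
Attach evidentiality hearsay ch- → choththamevuathe.
Apply vowel harmony: choththamevuathe → choththamevuatha.
Apply vowel deletion: choththamevuatha → choththamevatha.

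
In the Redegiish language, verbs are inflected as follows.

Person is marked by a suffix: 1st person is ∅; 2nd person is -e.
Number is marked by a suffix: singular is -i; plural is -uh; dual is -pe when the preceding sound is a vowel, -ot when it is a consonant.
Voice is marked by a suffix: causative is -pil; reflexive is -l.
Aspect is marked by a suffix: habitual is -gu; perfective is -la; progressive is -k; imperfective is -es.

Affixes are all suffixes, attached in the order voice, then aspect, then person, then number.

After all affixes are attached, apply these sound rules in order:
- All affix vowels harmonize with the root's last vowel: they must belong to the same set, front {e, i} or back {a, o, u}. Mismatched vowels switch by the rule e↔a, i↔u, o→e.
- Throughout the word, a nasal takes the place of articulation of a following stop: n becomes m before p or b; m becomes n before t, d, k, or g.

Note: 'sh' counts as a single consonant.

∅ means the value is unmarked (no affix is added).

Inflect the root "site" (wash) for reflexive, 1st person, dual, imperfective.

Attach voice reflexive -l → sitel.
Attach aspect imperfective -es → siteles.
person = 1st person: zero marking, form stays siteles.
Attach number dual -ot (after consonant 's') → sitelesot.
Apply vowel harmony: sitelesot → siteleset.
Nasal assimilation: no change.

siteleset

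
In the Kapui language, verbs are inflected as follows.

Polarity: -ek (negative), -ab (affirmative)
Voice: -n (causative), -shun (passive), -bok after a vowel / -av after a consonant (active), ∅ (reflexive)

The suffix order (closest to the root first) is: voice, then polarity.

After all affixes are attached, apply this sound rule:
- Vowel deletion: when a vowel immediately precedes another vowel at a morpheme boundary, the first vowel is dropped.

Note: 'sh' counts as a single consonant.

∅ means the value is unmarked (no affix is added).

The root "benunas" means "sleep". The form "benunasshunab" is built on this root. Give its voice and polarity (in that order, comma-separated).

passive, affirmative

Segment: benunas-shun-ab.
voice: -shun → passive.
polarity: -ab → affirmative.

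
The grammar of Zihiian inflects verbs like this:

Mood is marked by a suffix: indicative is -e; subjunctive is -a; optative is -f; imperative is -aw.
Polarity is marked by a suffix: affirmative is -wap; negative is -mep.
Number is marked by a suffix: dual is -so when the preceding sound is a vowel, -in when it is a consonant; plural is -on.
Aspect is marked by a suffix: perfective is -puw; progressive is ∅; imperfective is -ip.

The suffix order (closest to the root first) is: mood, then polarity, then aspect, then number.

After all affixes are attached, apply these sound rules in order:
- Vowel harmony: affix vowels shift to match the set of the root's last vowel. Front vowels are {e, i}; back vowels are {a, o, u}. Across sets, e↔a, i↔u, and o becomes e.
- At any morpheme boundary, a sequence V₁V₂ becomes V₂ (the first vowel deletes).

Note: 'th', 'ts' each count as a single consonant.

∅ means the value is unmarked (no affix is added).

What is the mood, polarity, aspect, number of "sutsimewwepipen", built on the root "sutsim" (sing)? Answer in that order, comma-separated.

imperative, affirmative, imperfective, plural

Segment: sutsim-aw-wap-ip-on.
mood: -aw → imperative.
polarity: -wap → affirmative.
aspect: -ip → imperfective.
number: -on → plural.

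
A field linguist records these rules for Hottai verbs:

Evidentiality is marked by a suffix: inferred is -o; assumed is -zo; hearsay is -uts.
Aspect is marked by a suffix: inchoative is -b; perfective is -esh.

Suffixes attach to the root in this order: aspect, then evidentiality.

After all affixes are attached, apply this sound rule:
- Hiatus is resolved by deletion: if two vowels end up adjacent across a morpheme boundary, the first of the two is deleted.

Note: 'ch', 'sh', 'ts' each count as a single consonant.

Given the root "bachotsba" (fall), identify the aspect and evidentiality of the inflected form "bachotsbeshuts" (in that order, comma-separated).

Segment: bachotsba-esh-uts.
aspect: -esh → perfective.
evidentiality: -uts → hearsay.

perfective, hearsay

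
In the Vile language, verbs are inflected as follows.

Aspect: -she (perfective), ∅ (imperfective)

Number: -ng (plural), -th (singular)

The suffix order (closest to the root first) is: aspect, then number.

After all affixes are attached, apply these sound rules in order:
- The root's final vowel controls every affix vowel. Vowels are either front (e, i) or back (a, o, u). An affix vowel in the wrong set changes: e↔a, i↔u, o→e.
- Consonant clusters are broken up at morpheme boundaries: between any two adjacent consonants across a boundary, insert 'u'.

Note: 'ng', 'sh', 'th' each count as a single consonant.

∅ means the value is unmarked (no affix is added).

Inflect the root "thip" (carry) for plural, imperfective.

thipung

aspect = imperfective: zero marking, form stays thip.
Attach number plural -ng → thipng.
Vowel harmony: no change.
Apply epenthesis: thipng → thipung.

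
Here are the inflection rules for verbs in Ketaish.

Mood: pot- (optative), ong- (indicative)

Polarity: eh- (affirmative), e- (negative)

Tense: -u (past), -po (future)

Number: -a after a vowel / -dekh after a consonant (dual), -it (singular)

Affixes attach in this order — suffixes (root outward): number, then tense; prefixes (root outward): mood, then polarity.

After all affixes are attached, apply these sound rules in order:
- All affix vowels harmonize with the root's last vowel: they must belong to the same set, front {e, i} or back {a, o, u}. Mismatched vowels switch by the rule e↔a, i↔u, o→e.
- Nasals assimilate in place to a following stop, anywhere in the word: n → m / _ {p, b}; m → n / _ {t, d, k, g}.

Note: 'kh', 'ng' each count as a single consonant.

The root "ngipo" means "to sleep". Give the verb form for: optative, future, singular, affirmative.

Attach number singular -it → ngipoit.
Attach mood optative pot- → potngipoit.
Attach tense future -po → potngipoitpo.
Attach polarity affirmative eh- → ehpotngipoitpo.
Apply vowel harmony: ehpotngipoitpo → ahpotngipoutpo.
Nasal assimilation: no change.

ahpotngipoutpo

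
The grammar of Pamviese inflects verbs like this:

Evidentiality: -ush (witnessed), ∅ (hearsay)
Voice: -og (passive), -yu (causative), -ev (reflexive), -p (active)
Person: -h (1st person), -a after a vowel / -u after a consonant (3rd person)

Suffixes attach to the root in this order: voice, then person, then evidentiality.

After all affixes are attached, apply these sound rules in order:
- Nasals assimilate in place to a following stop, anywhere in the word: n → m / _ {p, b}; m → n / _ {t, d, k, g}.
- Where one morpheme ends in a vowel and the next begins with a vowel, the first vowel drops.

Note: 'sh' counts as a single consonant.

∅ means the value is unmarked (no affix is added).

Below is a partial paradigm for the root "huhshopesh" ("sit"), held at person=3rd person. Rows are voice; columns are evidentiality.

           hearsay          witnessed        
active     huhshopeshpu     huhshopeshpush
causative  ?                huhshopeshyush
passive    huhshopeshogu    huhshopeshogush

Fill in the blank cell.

Attach voice causative -yu → huhshopeshyu.
Attach person 3rd person -a (after vowel 'u') → huhshopeshyua.
evidentiality = hearsay: zero marking, form stays huhshopeshyua.
Nasal assimilation: no change.
Apply vowel deletion: huhshopeshyua → huhshopeshya.

huhshopeshya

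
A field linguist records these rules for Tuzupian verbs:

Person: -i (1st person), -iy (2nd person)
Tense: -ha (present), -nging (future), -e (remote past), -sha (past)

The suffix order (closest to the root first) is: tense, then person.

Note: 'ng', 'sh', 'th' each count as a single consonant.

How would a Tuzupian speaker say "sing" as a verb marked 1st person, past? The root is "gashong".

gashongshai

Attach tense past -sha → gashongsha.
Attach person 1st person -i → gashongshai.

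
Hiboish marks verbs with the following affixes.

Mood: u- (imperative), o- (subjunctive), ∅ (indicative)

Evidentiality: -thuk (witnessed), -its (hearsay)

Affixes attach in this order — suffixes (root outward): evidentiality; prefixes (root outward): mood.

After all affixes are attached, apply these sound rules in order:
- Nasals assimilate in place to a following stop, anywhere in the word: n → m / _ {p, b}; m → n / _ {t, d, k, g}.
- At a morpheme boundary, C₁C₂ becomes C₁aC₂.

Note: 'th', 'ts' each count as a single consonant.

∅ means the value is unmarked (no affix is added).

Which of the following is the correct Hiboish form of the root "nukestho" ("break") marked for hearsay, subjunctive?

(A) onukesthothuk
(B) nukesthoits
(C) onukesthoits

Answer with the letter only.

Attach mood subjunctive o- → onukestho.
Attach evidentiality hearsay -its → onukesthoits.
Nasal assimilation: no change.
Epenthesis: no change.
So the correct form is onukesthoits, option (C).
(B) nukesthoits is wrong: it uses indicative instead of subjunctive for mood.
(A) onukesthothuk is wrong: it uses witnessed instead of hearsay for evidentiality.

C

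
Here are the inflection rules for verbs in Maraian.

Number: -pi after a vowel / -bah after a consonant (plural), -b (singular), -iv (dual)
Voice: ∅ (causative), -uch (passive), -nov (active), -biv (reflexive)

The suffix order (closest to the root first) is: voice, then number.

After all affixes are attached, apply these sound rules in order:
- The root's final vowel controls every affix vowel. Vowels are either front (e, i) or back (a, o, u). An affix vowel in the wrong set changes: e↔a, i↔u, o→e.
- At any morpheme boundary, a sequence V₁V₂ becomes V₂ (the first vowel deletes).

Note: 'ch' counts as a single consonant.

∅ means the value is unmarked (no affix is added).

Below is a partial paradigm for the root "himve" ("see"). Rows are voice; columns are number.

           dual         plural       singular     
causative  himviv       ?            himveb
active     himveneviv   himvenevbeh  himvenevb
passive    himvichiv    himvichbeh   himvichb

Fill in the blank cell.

voice = causative: zero marking, form stays himve.
Attach number plural -pi (after vowel 'e') → himvepi.
Vowel harmony: no change.
Vowel deletion: no change.

himvepi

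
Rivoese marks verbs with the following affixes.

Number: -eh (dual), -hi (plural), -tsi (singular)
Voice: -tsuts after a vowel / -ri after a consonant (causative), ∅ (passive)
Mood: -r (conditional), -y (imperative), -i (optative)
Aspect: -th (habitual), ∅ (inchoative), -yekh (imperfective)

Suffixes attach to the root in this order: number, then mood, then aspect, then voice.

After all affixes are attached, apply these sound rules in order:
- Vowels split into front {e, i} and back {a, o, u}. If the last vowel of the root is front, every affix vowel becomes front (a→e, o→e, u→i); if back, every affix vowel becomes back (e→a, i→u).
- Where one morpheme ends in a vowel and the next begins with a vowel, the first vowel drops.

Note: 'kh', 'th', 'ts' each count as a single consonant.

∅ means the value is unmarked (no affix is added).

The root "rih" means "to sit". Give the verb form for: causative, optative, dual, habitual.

rihehithri

Attach number dual -eh → riheh.
Attach mood optative -i → rihehi.
Attach aspect habitual -th → rihehith.
Attach voice causative -ri (after consonant 'th') → rihehithri.
Vowel harmony: no change.
Vowel deletion: no change.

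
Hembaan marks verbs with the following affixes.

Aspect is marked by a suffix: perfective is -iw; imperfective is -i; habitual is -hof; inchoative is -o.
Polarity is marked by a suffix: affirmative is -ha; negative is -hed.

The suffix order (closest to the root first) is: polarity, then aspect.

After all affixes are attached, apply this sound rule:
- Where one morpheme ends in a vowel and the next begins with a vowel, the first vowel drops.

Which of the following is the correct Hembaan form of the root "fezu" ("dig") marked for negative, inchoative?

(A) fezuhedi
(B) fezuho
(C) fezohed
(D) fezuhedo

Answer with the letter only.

D

Attach polarity negative -hed → fezuhed.
Attach aspect inchoative -o → fezuhedo.
Vowel deletion: no change.
So the correct form is fezuhedo, option (D).
(A) fezuhedi is wrong: it uses imperfective instead of inchoative for aspect.
(B) fezuho is wrong: it uses affirmative instead of negative for polarity.
(C) fezohed is wrong: it has the affixes in the wrong order.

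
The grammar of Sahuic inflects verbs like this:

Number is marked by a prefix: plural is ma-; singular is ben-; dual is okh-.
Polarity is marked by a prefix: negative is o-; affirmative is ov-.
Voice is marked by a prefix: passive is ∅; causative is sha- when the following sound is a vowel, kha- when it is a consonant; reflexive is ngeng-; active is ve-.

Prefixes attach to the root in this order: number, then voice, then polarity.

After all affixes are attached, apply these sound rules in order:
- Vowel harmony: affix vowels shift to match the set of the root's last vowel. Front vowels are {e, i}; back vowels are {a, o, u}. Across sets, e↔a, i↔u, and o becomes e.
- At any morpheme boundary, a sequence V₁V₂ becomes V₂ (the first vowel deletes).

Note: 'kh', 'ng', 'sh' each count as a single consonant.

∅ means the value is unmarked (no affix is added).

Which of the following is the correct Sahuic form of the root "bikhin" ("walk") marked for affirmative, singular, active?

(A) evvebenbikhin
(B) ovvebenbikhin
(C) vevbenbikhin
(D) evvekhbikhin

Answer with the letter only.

Attach number singular ben- → benbikhin.
Attach voice active ve- → vebenbikhin.
Attach polarity affirmative ov- → ovvebenbikhin.
Apply vowel harmony: ovvebenbikhin → evvebenbikhin.
Vowel deletion: no change.
So the correct form is evvebenbikhin, option (A).
(C) vevbenbikhin is wrong: it has the affixes in the wrong order.
(B) ovvebenbikhin is wrong: it fails to apply the sound rule(s).
(D) evvekhbikhin is wrong: it uses dual instead of singular for number.

A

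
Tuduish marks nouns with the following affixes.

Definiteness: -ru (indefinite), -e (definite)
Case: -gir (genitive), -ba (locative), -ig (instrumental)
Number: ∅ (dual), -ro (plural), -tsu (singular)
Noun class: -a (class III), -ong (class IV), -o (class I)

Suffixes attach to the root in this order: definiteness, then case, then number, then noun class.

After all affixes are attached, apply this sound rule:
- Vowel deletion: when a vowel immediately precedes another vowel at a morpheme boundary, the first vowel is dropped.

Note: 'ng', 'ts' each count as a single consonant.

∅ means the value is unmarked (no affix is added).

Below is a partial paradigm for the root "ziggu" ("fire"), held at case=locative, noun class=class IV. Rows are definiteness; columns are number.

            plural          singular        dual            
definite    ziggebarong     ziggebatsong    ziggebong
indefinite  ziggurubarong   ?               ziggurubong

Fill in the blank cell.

Attach definiteness indefinite -ru → zigguru.
Attach case locative -ba → zigguruba.
Attach number singular -tsu → ziggurubatsu.
Attach noun class class IV -ong → ziggurubatsuong.
Apply vowel deletion: ziggurubatsuong → ziggurubatsong.

ziggurubatsong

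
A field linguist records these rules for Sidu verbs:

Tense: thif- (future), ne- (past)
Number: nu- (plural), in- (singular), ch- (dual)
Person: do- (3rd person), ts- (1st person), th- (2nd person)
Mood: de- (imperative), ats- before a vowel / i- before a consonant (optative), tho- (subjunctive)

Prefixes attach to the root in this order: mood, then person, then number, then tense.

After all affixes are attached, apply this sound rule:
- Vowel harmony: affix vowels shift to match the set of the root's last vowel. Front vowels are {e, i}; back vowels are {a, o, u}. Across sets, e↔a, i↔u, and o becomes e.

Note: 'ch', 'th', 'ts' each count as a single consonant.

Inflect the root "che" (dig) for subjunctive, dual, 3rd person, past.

Attach mood subjunctive tho- → thoche.
Attach person 3rd person do- → dothoche.
Attach number dual ch- → chdothoche.
Attach tense past ne- → nechdothoche.
Apply vowel harmony: nechdothoche → nechdetheche.

nechdetheche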